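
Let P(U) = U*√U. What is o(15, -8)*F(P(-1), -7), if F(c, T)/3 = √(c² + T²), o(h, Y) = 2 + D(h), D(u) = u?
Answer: 204*√3 ≈ 353.34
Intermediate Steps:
P(U) = U^(3/2)
o(h, Y) = 2 + h
F(c, T) = 3*√(T² + c²) (F(c, T) = 3*√(c² + T²) = 3*√(T² + c²))
o(15, -8)*F(P(-1), -7) = (2 + 15)*(3*√((-7)² + ((-1)^(3/2))²)) = 17*(3*√(49 + (-I)²)) = 17*(3*√(49 - 1)) = 17*(3*√48) = 17*(3*(4*√3)) = 17*(12*√3) = 204*√3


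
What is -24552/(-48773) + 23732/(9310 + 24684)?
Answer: 996050762/828994681 ≈ 1.2015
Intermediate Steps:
-24552/(-48773) + 23732/(9310 + 24684) = -24552*(-1/48773) + 23732/33994 = 24552/48773 + 23732*(1/33994) = 24552/48773 + 11866/16997 = 996050762/828994681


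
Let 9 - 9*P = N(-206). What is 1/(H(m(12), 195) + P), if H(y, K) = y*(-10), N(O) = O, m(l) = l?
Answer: -9/865 ≈ -0.010405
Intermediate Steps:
H(y, K) = -10*y
P = 215/9 (P = 1 - 1/9*(-206) = 1 + 206/9 = 215/9 ≈ 23.889)
1/(H(m(12), 195) + P) = 1/(-10*12 + 215/9) = 1/(-120 + 215/9) = 1/(-865/9) = -9/865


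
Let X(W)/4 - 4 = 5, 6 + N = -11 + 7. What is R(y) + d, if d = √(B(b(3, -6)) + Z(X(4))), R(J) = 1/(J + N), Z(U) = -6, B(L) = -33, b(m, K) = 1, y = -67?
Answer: -1/77 + I*√39 ≈ -0.012987 + 6.245*I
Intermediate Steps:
N = -10 (N = -6 + (-11 + 7) = -6 - 4 = -10)
X(W) = 36 (X(W) = 16 + 4*5 = 16 + 20 = 36)
R(J) = 1/(-10 + J) (R(J) = 1/(J - 10) = 1/(-10 + J))
d = I*√39 (d = √(-33 - 6) = √(-39) = I*√39 ≈ 6.245*I)
R(y) + d = 1/(-10 - 67) + I*√39 = 1/(-77) + I*√39 = -1/77 + I*√39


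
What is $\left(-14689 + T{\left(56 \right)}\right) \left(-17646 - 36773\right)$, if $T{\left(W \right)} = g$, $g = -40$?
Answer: $801537451$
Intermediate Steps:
$T{\left(W \right)} = -40$
$\left(-14689 + T{\left(56 \right)}\right) \left(-17646 - 36773\right) = \left(-14689 - 40\right) \left(-17646 - 36773\right) = \left(-14729\right) \left(-54419\right) = 801537451$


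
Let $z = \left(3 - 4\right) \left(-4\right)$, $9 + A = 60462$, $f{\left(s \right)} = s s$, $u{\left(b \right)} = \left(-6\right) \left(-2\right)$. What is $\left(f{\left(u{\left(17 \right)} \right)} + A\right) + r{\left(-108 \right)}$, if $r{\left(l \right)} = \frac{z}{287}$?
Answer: $\frac{17391343}{287} \approx 60597.0$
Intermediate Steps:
$u{\left(b \right)} = 12$
$f{\left(s \right)} = s^{2}$
$A = 60453$ ($A = -9 + 60462 = 60453$)
$z = 4$ ($z = \left(-1\right) \left(-4\right) = 4$)
$r{\left(l \right)} = \frac{4}{287}$
$\left(f{\left(u{\left(17 \right)} \right)} + A\right) + r{\left(-108 \right)} = \left(12^{2} + 60453\right) + \frac{4}{287} = \left(144 + 60453\right) + \frac{4}{287} = 60597 + \frac{4}{287} = \frac{17391343}{287}$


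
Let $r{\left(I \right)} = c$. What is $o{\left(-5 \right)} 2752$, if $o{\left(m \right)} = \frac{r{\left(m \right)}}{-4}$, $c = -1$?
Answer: $688$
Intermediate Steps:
$r{\left(I \right)} = -1$
$o{\left(m \right)} = \frac{1}{4}$ ($o{\left(m \right)} = - \frac{1}{-4} = \left(-1\right) \left(- \frac{1}{4}\right) = \frac{1}{4}$)
$o{\left(-5 \right)} 2752 = \frac{1}{4} \cdot 2752 = 688$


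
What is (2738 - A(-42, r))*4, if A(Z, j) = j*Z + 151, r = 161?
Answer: 37396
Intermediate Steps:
A(Z, j) = 151 + Z*j (A(Z, j) = Z*j + 151 = 151 + Z*j)
(2738 - A(-42, r))*4 = (2738 - (151 - 42*161))*4 = (2738 - (151 - 6762))*4 = (2738 - 1*(-6611))*4 = (2738 + 6611)*4 = 9349*4 = 37396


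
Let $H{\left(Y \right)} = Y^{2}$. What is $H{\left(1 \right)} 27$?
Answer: $27$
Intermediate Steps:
$H{\left(1 \right)} 27 = 1^{2} \cdot 27 = 1 \cdot 27 = 27$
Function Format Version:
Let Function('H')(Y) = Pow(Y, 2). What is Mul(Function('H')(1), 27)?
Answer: 27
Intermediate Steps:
Mul(Function('H')(1), 27) = Mul(Pow(1, 2), 27) = Mul(1, 27) = 27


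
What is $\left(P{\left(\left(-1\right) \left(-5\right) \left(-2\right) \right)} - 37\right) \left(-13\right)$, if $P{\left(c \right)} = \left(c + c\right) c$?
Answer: $-2119$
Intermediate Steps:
$P{\left(c \right)} = 2 c^{2}$ ($P{\left(c \right)} = 2 c c = 2 c^{2}$)
$\left(P{\left(\left(-1\right) \left(-5\right) \left(-2\right) \right)} - 37\right) \left(-13\right) = \left(2 \left(\left(-1\right) \left(-5\right) \left(-2\right)\right)^{2} - 37\right) \left(-13\right) = \left(2 \left(5 \left(-2\right)\right)^{2} - 37\right) \left(-13\right) = \left(2 \left(-10\right)^{2} - 37\right) \left(-13\right) = \left(2 \cdot 100 - 37\right) \left(-13\right) = \left(200 - 37\right) \left(-13\right) = 163 \left(-13\right) = -2119$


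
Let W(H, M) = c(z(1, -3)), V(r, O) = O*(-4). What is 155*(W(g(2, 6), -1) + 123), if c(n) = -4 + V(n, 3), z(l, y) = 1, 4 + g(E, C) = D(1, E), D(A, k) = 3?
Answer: 16585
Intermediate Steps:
g(E, C) = -1 (g(E, C) = -4 + 3 = -1)
V(r, O) = -4*O
c(n) = -16 (c(n) = -4 - 4*3 = -4 - 12 = -16)
W(H, M) = -16
155*(W(g(2, 6), -1) + 123) = 155*(-16 + 123) = 155*107 = 16585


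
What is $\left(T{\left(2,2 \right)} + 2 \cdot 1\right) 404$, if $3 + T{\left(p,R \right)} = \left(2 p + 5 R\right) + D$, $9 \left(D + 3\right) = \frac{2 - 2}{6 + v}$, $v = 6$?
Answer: $4040$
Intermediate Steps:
$D = -3$ ($D = -3 + \frac{\left(2 - 2\right) \frac{1}{6 + 6}}{9} = -3 + \frac{0 \cdot \frac{1}{12}}{9} = -3 + \frac{1}{9} \cdot 0 = -3 + 0 = -3$)
$T{\left(p,R \right)} = -6 + 2 p + 5 R$ ($T{\left(p,R \right)} = -3 - \left(3 - 5 R - 2 p\right) = -3 + \left(-3 + 2 p + 5 R\right) = -6 + 2 p + 5 R$)
$\left(T{\left(2,2 \right)} + 2 \cdot 1\right) 404 = \left(\left(-6 + 2 \cdot 2 + 5 \cdot 2\right) + 2 \cdot 1\right) 404 = \left(\left(-6 + 4 + 10\right) + 2\right) 404 = \left(8 + 2\right) 404 = 10 \cdot 404 = 4040$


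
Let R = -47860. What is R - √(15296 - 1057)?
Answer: -47860 - √14239 ≈ -47979.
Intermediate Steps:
R - √(15296 - 1057) = -47860 - √(15296 - 1057) = -47860 - √14239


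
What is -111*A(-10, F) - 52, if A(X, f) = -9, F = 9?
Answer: 947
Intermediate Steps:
-111*A(-10, F) - 52 = -111*(-9) - 52 = 999 - 52 = 947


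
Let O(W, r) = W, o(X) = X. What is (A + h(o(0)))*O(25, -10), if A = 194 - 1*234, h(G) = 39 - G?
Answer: -25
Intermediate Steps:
A = -40 (A = 194 - 234 = -40)
(A + h(o(0)))*O(25, -10) = (-40 + (39 - 1*0))*25 = (-40 + (39 + 0))*25 = (-40 + 39)*25 = -1*25 = -25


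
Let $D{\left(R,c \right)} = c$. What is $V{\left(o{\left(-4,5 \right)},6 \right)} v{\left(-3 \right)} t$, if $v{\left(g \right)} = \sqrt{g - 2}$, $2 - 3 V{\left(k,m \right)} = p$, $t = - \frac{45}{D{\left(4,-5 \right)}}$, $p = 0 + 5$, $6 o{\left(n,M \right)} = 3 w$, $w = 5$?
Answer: $- 9 i \sqrt{5} \approx - 20.125 i$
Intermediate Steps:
$o{\left(n,M \right)} = \frac{5}{2}$ ($o{\left(n,M \right)} = \frac{3 \cdot 5}{6} = \frac{1}{6} \cdot 15 = \frac{5}{2}$)
$p = 5$
$t = 9$ ($t = - \frac{45}{-5} = \left(-45\right) \left(- \frac{1}{5}\right) = 9$)
$V{\left(k,m \right)} = -1$ ($V{\left(k,m \right)} = \frac{2}{3} - \frac{5}{3} = -1$)
$v{\left(g \right)} = \sqrt{-2 + g}$
$V{\left(o{\left(-4,5 \right)},6 \right)} v{\left(-3 \right)} t = - \sqrt{-2 - 3} \cdot 9 = - \sqrt{-5} \cdot 9 = - i \sqrt{5} \cdot 9 = - 9 i \sqrt{5}$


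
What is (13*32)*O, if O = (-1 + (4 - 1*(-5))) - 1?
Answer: 2912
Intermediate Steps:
O = 7 (O = (-1 + (4 + 5)) - 1 = (-1 + 9) - 1 = 8 - 1 = 7)
(13*32)*O = (13*32)*7 = 416*7 = 2912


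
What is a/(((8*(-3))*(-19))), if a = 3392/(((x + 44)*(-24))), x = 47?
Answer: -53/15561 ≈ -0.0034060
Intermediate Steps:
a = -424/273 (a = 3392/(((47 + 44)*(-24))) = 3392/((91*(-24))) = 3392/(-2184) = 3392*(-1/2184) = -424/273 ≈ -1.5531)
a/(((8*(-3))*(-19))) = -424/(273*((8*(-3))*(-19))) = -424/(273*((-24*(-19)))) = -424/273/456 = -424/273*1/456 = -53/15561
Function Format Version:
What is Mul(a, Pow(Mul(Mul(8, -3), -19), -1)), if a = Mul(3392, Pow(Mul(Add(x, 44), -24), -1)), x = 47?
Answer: Rational(-53, 15561) ≈ -0.0034060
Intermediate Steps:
a = Rational(-424, 273) (a = Mul(3392, Pow(Mul(Add(47, 44), -24), -1)) = Mul(3392, Pow(Mul(91, -24), -1)) = Mul(3392, Pow(-2184, -1)) = Mul(3392, Rational(-1, 2184)) = Rational(-424, 273) ≈ -1.5531)
Mul(a, Pow(Mul(Mul(8, -3), -19), -1)) = Mul(Rational(-424, 273), Pow(Mul(Mul(8, -3), -19), -1)) = Mul(Rational(-424, 273), Pow(Mul(-24, -19), -1)) = Mul(Rational(-424, 273), Pow(456, -1)) = Mul(Rational(-424, 273), Rational(1, 456)) = Rational(-53, 15561)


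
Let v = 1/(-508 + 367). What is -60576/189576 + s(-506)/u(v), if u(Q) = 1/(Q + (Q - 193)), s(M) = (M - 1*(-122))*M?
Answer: -13923260305508/371253 ≈ -3.7503e+7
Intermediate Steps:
v = -1/141 (v = 1/(-141) = -1/141 ≈ -0.0070922)
s(M) = M*(122 + M) (s(M) = (M + 122)*M = (122 + M)*M = M*(122 + M))
u(Q) = 1/(-193 + 2*Q) (u(Q) = 1/(Q + (-193 + Q)) = 1/(-193 + 2*Q))
-60576/189576 + s(-506)/u(v) = -60576/189576 + (-506*(122 - 506))/(1/(-193 + 2*(-1/141))) = -60576*1/189576 + (-506*(-384))/(1/(-193 - 2/141)) = -2524/7899 + 194304/(1/(-27215/141)) = -2524/7899 + 194304/(-141/27215) = -2524/7899 + 194304*(-27215/141) = -2524/7899 - 1762661120/47 = -13923260305508/371253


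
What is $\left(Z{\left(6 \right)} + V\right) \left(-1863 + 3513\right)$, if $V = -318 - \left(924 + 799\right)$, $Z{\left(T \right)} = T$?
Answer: $-3357750$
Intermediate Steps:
$V = -2041$ ($V = -318 - 1723 = -2041$)
$\left(Z{\left(6 \right)} + V\right) \left(-1863 + 3513\right) = \left(6 - 2041\right) \left(-1863 + 3513\right) = \left(-2035\right) 1650 = -3357750$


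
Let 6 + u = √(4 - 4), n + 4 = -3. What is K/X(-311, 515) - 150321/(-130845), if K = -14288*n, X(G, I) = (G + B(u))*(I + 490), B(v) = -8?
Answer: 42552203/50846367 ≈ 0.83688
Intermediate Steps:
n = -7 (n = -4 - 3 = -7)
u = -6 (u = -6 + √(4 - 4) = -6 + √0 = -6 + 0 = -6)
X(G, I) = (-8 + G)*(490 + I) (X(G, I) = (G - 8)*(I + 490) = (-8 + G)*(490 + I))
K = 100016 (K = -14288*(-7) = 100016)
K/X(-311, 515) - 150321/(-130845) = 100016/(-3920 - 8*515 + 490*(-311) - 311*515) - 150321/(-130845) = 100016/(-3920 - 4120 - 152390 - 160165) - 150321*(-1/130845) = 100016/(-320595) + 50107/43615 = 100016*(-1/320595) + 50107/43615 = -100016/320595 + 50107/43615 = 42552203/50846367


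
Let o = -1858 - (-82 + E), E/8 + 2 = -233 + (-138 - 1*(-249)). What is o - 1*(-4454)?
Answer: 3670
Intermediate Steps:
E = -992 (E = -16 + 8*(-233 + (-138 - 1*(-249))) = -16 + 8*(-233 + (-138 + 249)) = -16 + 8*(-233 + 111) = -16 + 8*(-122) = -16 - 976 = -992)
o = -784 (o = -1858 - (-82 - 992) = -1858 - 1*(-1074) = -1858 + 1074 = -784)
o - 1*(-4454) = -784 - 1*(-4454) = -784 + 4454 = 3670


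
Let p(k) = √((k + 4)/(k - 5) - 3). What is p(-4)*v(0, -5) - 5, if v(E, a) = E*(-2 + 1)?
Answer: -5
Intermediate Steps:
v(E, a) = -E (v(E, a) = E*(-1) = -E)
p(k) = √(-3 + (4 + k)/(-5 + k)) (p(k) = √((4 + k)/(-5 + k) - 3) = √(-3 + (4 + k)/(-5 + k)))
p(-4)*v(0, -5) - 5 = √((19 - 2*(-4))/(-5 - 4))*(-1*0) - 5 = √((19 + 8)/(-9))*0 - 5 = √(-⅑*27)*0 - 5 = √(-3)*0 - 5 = (I*√3)*0 - 5 = 0 - 5 = -5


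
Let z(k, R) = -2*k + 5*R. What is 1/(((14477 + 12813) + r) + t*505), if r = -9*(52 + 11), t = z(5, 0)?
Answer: 1/21673 ≈ 4.6140e-5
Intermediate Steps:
t = -10 (t = -2*5 + 5*0 = -10 + 0 = -10)
r = -567 (r = -9*63 = -567)
1/(((14477 + 12813) + r) + t*505) = 1/(((14477 + 12813) - 567) - 10*505) = 1/((27290 - 567) - 5050) = 1/(26723 - 5050) = 1/21673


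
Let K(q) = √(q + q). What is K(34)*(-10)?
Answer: -20*√17 ≈ -82.462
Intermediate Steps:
K(q) = √2*√q (K(q) = √(2*q) = √2*√q)
K(34)*(-10) = (√2*√34)*(-10) = (2*√17)*(-10) = -20*√17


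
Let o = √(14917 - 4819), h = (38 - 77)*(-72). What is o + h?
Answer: 2808 + 3*√1122 ≈ 2908.5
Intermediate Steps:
h = 2808 (h = -39*(-72) = 2808)
o = 3*√1122 (o = √10098 = 3*√1122 ≈ 100.49)
o + h = 3*√1122 + 2808 = 2808 + 3*√1122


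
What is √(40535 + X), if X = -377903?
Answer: 2*I*√84342 ≈ 580.83*I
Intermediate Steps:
√(40535 + X) = √(40535 - 377903) = √(-337368) = 2*I*√84342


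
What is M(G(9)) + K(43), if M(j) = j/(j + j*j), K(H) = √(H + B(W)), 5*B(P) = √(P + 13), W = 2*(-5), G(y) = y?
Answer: ⅒ + √(1075 + 5*√3)/5 ≈ 6.6838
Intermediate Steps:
W = -10
B(P) = √(13 + P)/5 (B(P) = √(P + 13)/5 = √(13 + P)/5)
K(H) = √(H + √3/5) (K(H) = √(H + √(13 - 10)/5) = √(H + √3/5))
M(j) = j/(j + j²)
M(G(9)) + K(43) = 1/(1 + 9) + √(5*√3 + 25*43)/5 = 1/10 + √(5*√3 + 1075)/5 = ⅒ + √(1075 + 5*√3)/5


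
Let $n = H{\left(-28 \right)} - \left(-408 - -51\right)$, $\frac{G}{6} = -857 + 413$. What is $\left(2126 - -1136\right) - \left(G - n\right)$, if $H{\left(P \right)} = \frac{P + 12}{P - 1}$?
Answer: $\frac{182223}{29} \approx 6283.6$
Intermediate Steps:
$H{\left(P \right)} = \frac{12 + P}{-1 + P}$
$G = -2664$ ($G = 6 \left(-857 + 413\right) = 6 \left(-444\right) = -2664$)
$n = \frac{10369}{29}$ ($n = \frac{12 - 28}{-1 - 28} - \left(-408 - -51\right) = \frac{1}{-29} \left(-16\right) - \left(-408 + 51\right) = \left(- \frac{1}{29}\right) \left(-16\right) - -357 = \frac{16}{29} + 357 = \frac{10369}{29} \approx 357.55$)
$\left(2126 - -1136\right) - \left(G - n\right) = \left(2126 - -1136\right) - \left(-2664 - \frac{10369}{29}\right) = \left(2126 + 1136\right) - \left(-2664 - \frac{10369}{29}\right) = 3262 - - \frac{87625}{29} = 3262 + \frac{87625}{29} = \frac{182223}{29}$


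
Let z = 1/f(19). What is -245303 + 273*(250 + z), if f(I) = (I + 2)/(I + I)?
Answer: -176559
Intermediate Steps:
f(I) = (2 + I)/(2*I) (f(I) = (2 + I)/((2*I)) = (2 + I)*(1/(2*I)) = (2 + I)/(2*I))
z = 38/21 (z = 1/((½)*(2 + 19)/19) = 1/((½)*(1/19)*21) = 1/(21/38) = 38/21 ≈ 1.8095)
-245303 + 273*(250 + z) = -245303 + 273*(250 + 38/21) = -245303 + 273*(5288/21) = -245303 + 68744 = -176559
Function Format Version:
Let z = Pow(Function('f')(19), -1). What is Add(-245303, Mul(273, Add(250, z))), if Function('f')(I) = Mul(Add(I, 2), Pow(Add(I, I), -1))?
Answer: -176559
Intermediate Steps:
Function('f')(I) = Mul(Rational(1, 2), Pow(I, -1), Add(2, I)) (Function('f')(I) = Mul(Add(2, I), Pow(Mul(2, I), -1)) = Mul(Add(2, I), Mul(Rational(1, 2), Pow(I, -1))) = Mul(Rational(1, 2), Pow(I, -1), Add(2, I)))
z = Rational(38, 21) (z = Pow(Mul(Rational(1, 2), Pow(19, -1), Add(2, 19)), -1) = Pow(Mul(Rational(1, 2), Rational(1, 19), 21), -1) = Pow(Rational(21, 38), -1) = Rational(38, 21) ≈ 1.8095)
Add(-245303, Mul(273, Add(250, z))) = Add(-245303, Mul(273, Add(250, Rational(38, 21)))) = Add(-245303, Mul(273, Rational(5288, 21))) = Add(-245303, 68744) = -176559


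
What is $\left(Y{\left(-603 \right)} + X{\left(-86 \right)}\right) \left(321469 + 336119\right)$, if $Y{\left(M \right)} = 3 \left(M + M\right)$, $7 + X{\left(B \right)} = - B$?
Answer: $-2327203932$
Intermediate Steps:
$X{\left(B \right)} = -7 - B$
$Y{\left(M \right)} = 6 M$ ($Y{\left(M \right)} = 3 \cdot 2 M = 6 M$)
$\left(Y{\left(-603 \right)} + X{\left(-86 \right)}\right) \left(321469 + 336119\right) = \left(6 \left(-603\right) - -79\right) \left(321469 + 336119\right) = \left(-3618 + \left(-7 + 86\right)\right) 657588 = \left(-3618 + 79\right) 657588 = \left(-3539\right) 657588 = -2327203932$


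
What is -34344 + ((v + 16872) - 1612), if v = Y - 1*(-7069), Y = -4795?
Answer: -16810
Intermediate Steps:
v = 2274 (v = -4795 - 1*(-7069) = -4795 + 7069 = 2274)
-34344 + ((v + 16872) - 1612) = -34344 + ((2274 + 16872) - 1612) = -34344 + (19146 - 1612) = -34344 + 17534 = -16810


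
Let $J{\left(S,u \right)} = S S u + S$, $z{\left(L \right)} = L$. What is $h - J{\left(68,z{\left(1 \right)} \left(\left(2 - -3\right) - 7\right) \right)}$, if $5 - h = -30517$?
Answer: $39702$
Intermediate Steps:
$h = 30522$ ($h = 5 - -30517 = 5 + 30517 = 30522$)
$J{\left(S,u \right)} = S + u S^{2}$ ($J{\left(S,u \right)} = S^{2} u + S = u S^{2} + S = S + u S^{2}$)
$h - J{\left(68,z{\left(1 \right)} \left(\left(2 - -3\right) - 7\right) \right)} = 30522 - 68 \left(1 + 68 \cdot 1 \left(\left(2 - -3\right) - 7\right)\right) = 30522 - 68 \left(1 + 68 \cdot 1 \left(\left(2 + 3\right) - 7\right)\right) = 30522 - 68 \left(1 + 68 \cdot 1 \left(5 - 7\right)\right) = 30522 - 68 \left(1 + 68 \cdot 1 \left(-2\right)\right) = 30522 - 68 \left(1 + 68 \left(-2\right)\right) = 30522 - 68 \left(1 - 136\right) = 30522 - 68 \left(-135\right) = 30522 - -9180 = 30522 + 9180 = 39702$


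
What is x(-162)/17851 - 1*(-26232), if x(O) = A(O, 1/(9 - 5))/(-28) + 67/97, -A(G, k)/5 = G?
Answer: 635907134309/24241658 ≈ 26232.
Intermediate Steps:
A(G, k) = -5*G
x(O) = 67/97 + 5*O/28 (x(O) = -5*O/(-28) + 67/97 = -5*O*(-1/28) + 67*(1/97) = 5*O/28 + 67/97 = 67/97 + 5*O/28)
x(-162)/17851 - 1*(-26232) = (67/97 + (5/28)*(-162))/17851 - 1*(-26232) = (67/97 - 405/14)*(1/17851) + 26232 = -38347/1358*1/17851 + 26232 = -38347/24241658 + 26232 = 635907134309/24241658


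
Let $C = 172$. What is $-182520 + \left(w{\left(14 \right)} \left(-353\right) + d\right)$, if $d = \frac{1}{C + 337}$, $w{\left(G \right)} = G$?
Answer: $- \frac{95418157}{509} \approx -1.8746 \cdot 10^{5}$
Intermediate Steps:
$d = \frac{1}{509}$ ($d = \frac{1}{172 + 337} = \frac{1}{509} \approx 0.0019646$)
$-182520 + \left(w{\left(14 \right)} \left(-353\right) + d\right) = -182520 + \left(14 \left(-353\right) + \frac{1}{509}\right) = -182520 + \left(-4942 + \frac{1}{509}\right) = -182520 - \frac{2515477}{509} = - \frac{95418157}{509}$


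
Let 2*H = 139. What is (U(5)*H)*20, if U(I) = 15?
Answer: 20850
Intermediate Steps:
H = 139/2 (H = (1/2)*139 = 139/2 ≈ 69.500)
(U(5)*H)*20 = (15*(139/2))*20 = (2085/2)*20 = 20850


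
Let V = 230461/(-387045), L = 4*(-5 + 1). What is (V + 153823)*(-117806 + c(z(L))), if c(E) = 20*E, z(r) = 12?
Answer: -6999432016154884/387045 ≈ -1.8084e+10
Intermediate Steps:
L = -16 (L = 4*(-4) = -16)
V = -230461/387045 (V = 230461*(-1/387045) = -230461/387045 ≈ -0.59544)
(V + 153823)*(-117806 + c(z(L))) = (-230461/387045 + 153823)*(-117806 + 20*12) = 59536192574*(-117806 + 240)/387045 = (59536192574/387045)*(-117566) = -6999432016154884/387045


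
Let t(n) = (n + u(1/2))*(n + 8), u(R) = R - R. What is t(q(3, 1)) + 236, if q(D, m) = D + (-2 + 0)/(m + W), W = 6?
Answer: 12989/49 ≈ 265.08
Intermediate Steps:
u(R) = 0
q(D, m) = D - 2/(6 + m) (q(D, m) = D + (-2 + 0)/(m + 6) = D - 2/(6 + m))
t(n) = n*(8 + n) (t(n) = (n + 0)*(n + 8) = n*(8 + n))
t(q(3, 1)) + 236 = ((-2 + 6*3 + 3*1)/(6 + 1))*(8 + (-2 + 6*3 + 3*1)/(6 + 1)) + 236 = ((-2 + 18 + 3)/7)*(8 + (-2 + 18 + 3)/7) + 236 = ((1/7)*19)*(8 + (1/7)*19) + 236 = 19*(8 + 19/7)/7 + 236 = (19/7)*(75/7) + 236 = 1425/49 + 236 = 12989/49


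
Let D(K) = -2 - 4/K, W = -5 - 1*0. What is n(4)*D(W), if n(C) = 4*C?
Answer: -96/5 ≈ -19.200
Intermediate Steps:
W = -5 (W = -5 + 0 = -5)
D(K) = -2 - 4/K
n(4)*D(W) = (4*4)*(-2 - 4/(-5)) = 16*(-2 - 4*(-⅕)) = 16*(-2 + ⅘) = 16*(-6/5) = -96/5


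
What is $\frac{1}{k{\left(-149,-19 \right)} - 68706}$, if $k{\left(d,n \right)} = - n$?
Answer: $- \frac{1}{68687} \approx -1.4559 \cdot 10^{-5}$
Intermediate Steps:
$\frac{1}{k{\left(-149,-19 \right)} - 68706} = \frac{1}{\left(-1\right) \left(-19\right) - 68706} = \frac{1}{19 - 68706} = \frac{1}{-68687} = - \frac{1}{68687}$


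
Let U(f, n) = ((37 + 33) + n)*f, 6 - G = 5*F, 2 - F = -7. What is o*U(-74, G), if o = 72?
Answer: -165168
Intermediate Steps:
F = 9 (F = 2 - 1*(-7) = 2 + 7 = 9)
G = -39 (G = 6 - 5*9 = 6 - 1*45 = 6 - 45 = -39)
U(f, n) = f*(70 + n) (U(f, n) = (70 + n)*f = f*(70 + n))
o*U(-74, G) = 72*(-74*(70 - 39)) = 72*(-74*31) = 72*(-2294) = -165168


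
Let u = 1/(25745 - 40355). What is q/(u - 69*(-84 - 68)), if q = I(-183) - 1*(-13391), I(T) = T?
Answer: 192968880/153229679 ≈ 1.2593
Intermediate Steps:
q = 13208 (q = -183 - 1*(-13391) = -183 + 13391 = 13208)
u = -1/14610 (u = 1/(-14610) = -1/14610 ≈ -6.8446e-5)
q/(u - 69*(-84 - 68)) = 13208/(-1/14610 - 69*(-84 - 68)) = 13208/(-1/14610 - 69*(-152)) = 13208/(-1/14610 - 1*(-10488)) = 13208/(-1/14610 + 10488) = 13208/(153229679/14610) = 13208*(14610/153229679) = 192968880/153229679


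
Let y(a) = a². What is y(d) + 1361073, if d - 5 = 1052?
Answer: 2478322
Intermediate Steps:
d = 1057 (d = 5 + 1052 = 1057)
y(d) + 1361073 = 1057² + 1361073 = 1117249 + 1361073 = 2478322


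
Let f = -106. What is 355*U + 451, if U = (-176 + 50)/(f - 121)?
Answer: 147107/227 ≈ 648.05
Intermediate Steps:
U = 126/227 (U = (-176 + 50)/(-106 - 121) = -126/(-227) = -126*(-1/227) = 126/227 ≈ 0.55507)
355*U + 451 = 355*(126/227) + 451 = 44730/227 + 451 = 147107/227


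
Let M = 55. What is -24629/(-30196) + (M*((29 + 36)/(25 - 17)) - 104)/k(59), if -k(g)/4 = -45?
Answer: 29573347/10870560 ≈ 2.7205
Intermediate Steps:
k(g) = 180 (k(g) = -4*(-45) = 180)
-24629/(-30196) + (M*((29 + 36)/(25 - 17)) - 104)/k(59) = -24629/(-30196) + (55*((29 + 36)/(25 - 17)) - 104)/180 = -24629*(-1/30196) + (55*(65/8) - 104)*(1/180) = 24629/30196 + (55*(65*(⅛)) - 104)*(1/180) = 24629/30196 + (55*(65/8) - 104)*(1/180) = 24629/30196 + (3575/8 - 104)*(1/180) = 24629/30196 + (2743/8)*(1/180) = 24629/30196 + 2743/1440 = 29573347/10870560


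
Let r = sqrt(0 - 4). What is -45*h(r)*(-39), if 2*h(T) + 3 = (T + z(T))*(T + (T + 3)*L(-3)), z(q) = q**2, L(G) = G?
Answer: 71955/2 - 1755*I ≈ 35978.0 - 1755.0*I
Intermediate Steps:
r = 2*I (r = sqrt(-4) = 2*I ≈ 2.0*I)
h(T) = -3/2 + (-9 - 2*T)*(T + T**2)/2 (h(T) = -3/2 + ((T + T**2)*(T + (T + 3)*(-3)))/2 = -3/2 + ((T + T**2)*(T + (3 + T)*(-3)))/2 = -3/2 + ((T + T**2)*(T + (-9 - 3*T)))/2 = -3/2 + ((T + T**2)*(-9 - 2*T))/2 = -3/2 + ((-9 - 2*T)*(T + T**2))/2 = -3/2 + (-9 - 2*T)*(T + T**2)/2)
-45*h(r)*(-39) = -45*(-3/2 - (2*I)**3 - 11*(2*I)**2/2 - 9*I)*(-39) = -45*(-3/2 - (-8)*I - 11/2*(-4) - 9*I)*(-39) = -45*(-3/2 + 8*I + 22 - 9*I)*(-39) = -45*(41/2 - I)*(-39) = (-1845/2 + 45*I)*(-39) = 71955/2 - 1755*I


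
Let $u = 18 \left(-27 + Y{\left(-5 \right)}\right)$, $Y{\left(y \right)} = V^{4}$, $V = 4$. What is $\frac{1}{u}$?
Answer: $\frac{1}{4122} \approx 0.0002426$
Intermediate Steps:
$Y{\left(y \right)} = 256$ ($Y{\left(y \right)} = 4^{4} = 256$)
$u = 4122$ ($u = 18 \left(-27 + 256\right) = 18 \cdot 229 = 4122$)
$\frac{1}{u} = \frac{1}{4122}$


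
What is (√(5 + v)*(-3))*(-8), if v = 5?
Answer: 24*√10 ≈ 75.895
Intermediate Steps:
(√(5 + v)*(-3))*(-8) = (√(5 + 5)*(-3))*(-8) = (√10*(-3))*(-8) = -3*√10*(-8) = 24*√10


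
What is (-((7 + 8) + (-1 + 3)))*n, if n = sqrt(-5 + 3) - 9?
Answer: 153 - 17*I*sqrt(2) ≈ 153.0 - 24.042*I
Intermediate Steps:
n = -9 + I*sqrt(2) (n = sqrt(-2) - 9 = I*sqrt(2) - 9 = -9 + I*sqrt(2) ≈ -9.0 + 1.4142*I)
(-((7 + 8) + (-1 + 3)))*n = (-((7 + 8) + (-1 + 3)))*(-9 + I*sqrt(2)) = (-(15 + 2))*(-9 + I*sqrt(2)) = (-1*17)*(-9 + I*sqrt(2)) = -17*(-9 + I*sqrt(2)) = 153 - 17*I*sqrt(2)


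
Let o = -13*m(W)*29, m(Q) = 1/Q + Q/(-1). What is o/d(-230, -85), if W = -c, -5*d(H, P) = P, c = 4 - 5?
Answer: 0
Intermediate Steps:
c = -1
d(H, P) = -P/5
W = 1 (W = -1*(-1) = 1)
m(Q) = 1/Q - Q (m(Q) = 1/Q + Q*(-1) = 1/Q - Q)
o = 0 (o = -13*(1/1 - 1*1)*29 = -13*(1 - 1)*29 = -13*0*29 = 0*29 = 0)
o/d(-230, -85) = 0/((-1/5*(-85))) = 0/17 = 0*(1/17) = 0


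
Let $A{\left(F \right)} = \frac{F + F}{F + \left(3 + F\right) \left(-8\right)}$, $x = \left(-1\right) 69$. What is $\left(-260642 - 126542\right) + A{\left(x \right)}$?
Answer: $- \frac{59239198}{153} \approx -3.8718 \cdot 10^{5}$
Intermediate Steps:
$x = -69$
$A{\left(F \right)} = \frac{2 F}{-24 - 7 F}$ ($A{\left(F \right)} = \frac{2 F}{F - \left(24 + 8 F\right)} = \frac{2 F}{-24 - 7 F}$)
$\left(-260642 - 126542\right) + A{\left(x \right)} = \left(-260642 - 126542\right) - - \frac{138}{24 + 7 \left(-69\right)} = -387184 - - \frac{138}{24 - 483} = -387184 - - \frac{138}{-459} = -387184 - \left(-138\right) \left(- \frac{1}{459}\right) = -387184 - \frac{46}{153} = - \frac{59239198}{153}$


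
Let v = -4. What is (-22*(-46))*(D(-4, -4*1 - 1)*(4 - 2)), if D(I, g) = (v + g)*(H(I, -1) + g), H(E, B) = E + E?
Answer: 236808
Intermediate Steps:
H(E, B) = 2*E
D(I, g) = (-4 + g)*(g + 2*I) (D(I, g) = (-4 + g)*(2*I + g) = (-4 + g)*(g + 2*I))
(-22*(-46))*(D(-4, -4*1 - 1)*(4 - 2)) = (-22*(-46))*(((-4*1 - 1)² - 8*(-4) - 4*(-4*1 - 1) + 2*(-4)*(-4*1 - 1))*(4 - 2)) = 1012*(((-4 - 1)² + 32 - 4*(-4 - 1) + 2*(-4)*(-4 - 1))*2) = 1012*(((-5)² + 32 - 4*(-5) + 2*(-4)*(-5))*2) = 1012*((25 + 32 + 20 + 40)*2) = 1012*(117*2) = 1012*234 = 236808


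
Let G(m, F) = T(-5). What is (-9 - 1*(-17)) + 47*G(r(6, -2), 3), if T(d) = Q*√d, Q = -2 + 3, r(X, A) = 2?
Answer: 8 + 47*I*√5 ≈ 8.0 + 105.1*I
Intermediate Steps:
Q = 1
T(d) = √d (T(d) = 1*√d = √d)
G(m, F) = I*√5 (G(m, F) = √(-5) = I*√5)
(-9 - 1*(-17)) + 47*G(r(6, -2), 3) = (-9 - 1*(-17)) + 47*(I*√5) = (-9 + 17) + 47*I*√5 = 8 + 47*I*√5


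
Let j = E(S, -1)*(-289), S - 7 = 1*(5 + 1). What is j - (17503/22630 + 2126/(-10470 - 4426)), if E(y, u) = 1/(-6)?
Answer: 12018150359/252822360 ≈ 47.536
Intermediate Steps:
S = 13 (S = 7 + 1*(5 + 1) = 7 + 1*6 = 7 + 6 = 13)
E(y, u) = -⅙
j = 289/6 (j = -⅙*(-289) = 289/6 ≈ 48.167)
j - (17503/22630 + 2126/(-10470 - 4426)) = 289/6 - (17503/22630 + 2126/(-10470 - 4426)) = 289/6 - (17503*(1/22630) + 2126/(-14896)) = 289/6 - (17503/22630 + 2126*(-1/14896)) = 289/6 - (17503/22630 - 1063/7448) = 289/6 - 1*53153327/84274120 = 289/6 - 53153327/84274120 = 12018150359/252822360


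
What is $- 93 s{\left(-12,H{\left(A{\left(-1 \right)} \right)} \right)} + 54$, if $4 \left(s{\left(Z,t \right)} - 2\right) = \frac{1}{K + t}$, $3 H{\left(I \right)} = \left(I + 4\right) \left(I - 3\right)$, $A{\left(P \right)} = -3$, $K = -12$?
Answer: $- \frac{7299}{56} \approx -130.34$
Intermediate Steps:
$H{\left(I \right)} = \frac{\left(-3 + I\right) \left(4 + I\right)}{3}$ ($H{\left(I \right)} = \frac{\left(I + 4\right) \left(I - 3\right)}{3} = \frac{\left(4 + I\right) \left(-3 + I\right)}{3} = \frac{\left(-3 + I\right) \left(4 + I\right)}{3}$)
$s{\left(Z,t \right)} = 2 + \frac{1}{4 \left(-12 + t\right)}$
$- 93 s{\left(-12,H{\left(A{\left(-1 \right)} \right)} \right)} + 54 = - 93 \frac{-95 + 8 \left(-4 + \frac{1}{3} \left(-3\right) + \frac{\left(-3\right)^{2}}{3}\right)}{4 \left(-12 + \left(-4 + \frac{1}{3} \left(-3\right) + \frac{\left(-3\right)^{2}}{3}\right)\right)} + 54 = - 93 \frac{-95 + 8 \left(-4 - 1 + \frac{1}{3} \cdot 9\right)}{4 \left(-12 - 2\right)} + 54 = - 93 \frac{-95 + 8 \left(-4 - 1 + 3\right)}{4 \left(-12 - 2\right)} + 54 = - 93 \frac{-95 + 8 \left(-2\right)}{4 \left(-12 - 2\right)} + 54 = - 93 \frac{-95 - 16}{4 \left(-14\right)} + 54 = - 93 \cdot \frac{1}{4} \left(- \frac{1}{14}\right) \left(-111\right) + 54 = \left(-93\right) \frac{111}{56} + 54 = - \frac{10323}{56} + 54 = - \frac{7299}{56}$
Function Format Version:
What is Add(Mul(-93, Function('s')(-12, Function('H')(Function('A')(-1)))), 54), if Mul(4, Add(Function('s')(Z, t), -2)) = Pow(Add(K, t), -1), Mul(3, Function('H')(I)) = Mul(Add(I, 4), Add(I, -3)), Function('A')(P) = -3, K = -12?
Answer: Rational(-7299, 56) ≈ -130.34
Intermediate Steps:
Function('H')(I) = Mul(Rational(1, 3), Add(-3, I), Add(4, I)) (Function('H')(I) = Mul(Rational(1, 3), Mul(Add(I, 4), Add(I, -3))) = Mul(Rational(1, 3), Mul(Add(4, I), Add(-3, I))) = Mul(Rational(1, 3), Mul(Add(-3, I), Add(4, I))) = Mul(Rational(1, 3), Add(-3, I), Add(4, I)))
Function('s')(Z, t) = Add(2, Mul(Rational(1, 4), Pow(Add(-12, t), -1)))
Add(Mul(-93, Function('s')(-12, Function('H')(Function('A')(-1)))), 54) = Add(Mul(-93, Mul(Rational(1, 4), Pow(Add(-12, Add(-4, Mul(Rational(1, 3), -3), Mul(Rational(1, 3), Pow(-3, 2)))), -1), Add(-95, Mul(8, Add(-4, Mul(Rational(1, 3), -3), Mul(Rational(1, 3), Pow(-3, 2))))))), 54) = Add(Mul(-93, Mul(Rational(1, 4), Pow(Add(-12, Add(-4, -1, Mul(Rational(1, 3), 9))), -1), Add(-95, Mul(8, Add(-4, -1, Mul(Rational(1, 3), 9)))))), 54) = Add(Mul(-93, Mul(Rational(1, 4), Pow(Add(-12, Add(-4, -1, 3)), -1), Add(-95, Mul(8, Add(-4, -1, 3))))), 54) = Add(Mul(-93, Mul(Rational(1, 4), Pow(Add(-12, -2), -1), Add(-95, Mul(8, -2)))), 54) = Add(Mul(-93, Mul(Rational(1, 4), Pow(-14, -1), Add(-95, -16))), 54) = Add(Mul(-93, Mul(Rational(1, 4), Rational(-1, 14), -111)), 54) = Add(Mul(-93, Rational(111, 56)), 54) = Add(Rational(-10323, 56), 54) = Rational(-7299, 56)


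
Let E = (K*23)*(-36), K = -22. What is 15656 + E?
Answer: 33872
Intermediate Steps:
E = 18216 (E = -22*23*(-36) = -506*(-36) = 18216)
15656 + E = 15656 + 18216 = 33872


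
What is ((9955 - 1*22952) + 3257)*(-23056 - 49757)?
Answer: 709198620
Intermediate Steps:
((9955 - 1*22952) + 3257)*(-23056 - 49757) = ((9955 - 22952) + 3257)*(-72813) = (-12997 + 3257)*(-72813) = -9740*(-72813) = 709198620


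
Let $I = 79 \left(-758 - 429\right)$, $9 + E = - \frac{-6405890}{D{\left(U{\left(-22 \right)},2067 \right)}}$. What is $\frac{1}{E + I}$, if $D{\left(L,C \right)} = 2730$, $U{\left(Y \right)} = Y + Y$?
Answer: $- \frac{273}{24961897} \approx -1.0937 \cdot 10^{-5}$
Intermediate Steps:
$U{\left(Y \right)} = 2 Y$
$E = \frac{638132}{273}$ ($E = -9 - - \frac{6405890}{2730} = -9 - \left(-6405890\right) \frac{1}{2730} = -9 - - \frac{640589}{273} = -9 + \frac{640589}{273} = \frac{638132}{273} \approx 2337.5$)
$I = -93773$ ($I = 79 \left(-1187\right) = -93773$)
$\frac{1}{E + I} = \frac{1}{\frac{638132}{273} - 93773} = \frac{1}{- \frac{24961897}{273}} = - \frac{273}{24961897}$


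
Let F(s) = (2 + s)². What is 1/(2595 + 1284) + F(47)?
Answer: 9313480/3879 ≈ 2401.0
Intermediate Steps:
1/(2595 + 1284) + F(47) = 1/(2595 + 1284) + (2 + 47)² = 1/3879 + 49² = 1/3879 + 2401 = 9313480/3879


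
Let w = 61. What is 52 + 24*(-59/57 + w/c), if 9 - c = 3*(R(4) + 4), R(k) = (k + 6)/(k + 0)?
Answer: -14932/133 ≈ -112.27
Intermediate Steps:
R(k) = (6 + k)/k
c = -21/2 (c = 9 - 3*((6 + 4)/4 + 4) = 9 - 3*((¼)*10 + 4) = 9 - 3*(5/2 + 4) = 9 - 3*13/2 = 9 - 1*39/2 = 9 - 39/2 = -21/2 ≈ -10.500)
52 + 24*(-59/57 + w/c) = 52 + 24*(-59/57 + 61/(-21/2)) = 52 + 24*(-59*1/57 + 61*(-2/21)) = 52 + 24*(-59/57 - 122/21) = 52 + 24*(-2731/399) = 52 - 21848/133 = -14932/133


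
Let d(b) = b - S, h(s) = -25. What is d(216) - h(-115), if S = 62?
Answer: 179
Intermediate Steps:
d(b) = -62 + b (d(b) = b - 1*62 = b - 62 = -62 + b)
d(216) - h(-115) = (-62 + 216) - 1*(-25) = 154 + 25 = 179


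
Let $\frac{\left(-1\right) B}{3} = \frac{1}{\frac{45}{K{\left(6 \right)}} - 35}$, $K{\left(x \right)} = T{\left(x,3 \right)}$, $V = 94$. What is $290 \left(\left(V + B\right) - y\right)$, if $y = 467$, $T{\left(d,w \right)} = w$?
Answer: $- \frac{216253}{2} \approx -1.0813 \cdot 10^{5}$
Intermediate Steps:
$K{\left(x \right)} = 3$
$B = \frac{3}{20}$ ($B = - \frac{3}{\frac{45}{3} - 35} = - \frac{3}{45 \cdot \frac{1}{3} - 35} = - \frac{3}{15 - 35} = - \frac{3}{-20} = \left(-3\right) \left(- \frac{1}{20}\right) = \frac{3}{20} \approx 0.15$)
$290 \left(\left(V + B\right) - y\right) = 290 \left(\left(94 + \frac{3}{20}\right) - 467\right) = 290 \left(\frac{1883}{20} - 467\right) = 290 \left(- \frac{7457}{20}\right) = - \frac{216253}{2}$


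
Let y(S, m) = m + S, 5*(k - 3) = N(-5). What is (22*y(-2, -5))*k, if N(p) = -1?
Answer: -2156/5 ≈ -431.20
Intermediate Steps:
k = 14/5 (k = 3 + (1/5)*(-1) = 3 - 1/5 = 14/5 ≈ 2.8000)
y(S, m) = S + m
(22*y(-2, -5))*k = (22*(-2 - 5))*(14/5) = (22*(-7))*(14/5) = -154*14/5 = -2156/5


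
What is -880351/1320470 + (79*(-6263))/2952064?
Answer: -1626095339827/1949055975040 ≈ -0.83430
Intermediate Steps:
-880351/1320470 + (79*(-6263))/2952064 = -880351*1/1320470 - 494777*1/2952064 = -880351/1320470 - 494777/2952064 = -1626095339827/1949055975040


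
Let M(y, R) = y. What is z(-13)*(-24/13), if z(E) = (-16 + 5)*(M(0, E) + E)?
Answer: -264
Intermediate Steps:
z(E) = -11*E (z(E) = (-16 + 5)*(0 + E) = -11*E)
z(-13)*(-24/13) = (-11*(-13))*(-24/13) = 143*(-24*1/13) = 143*(-24/13) = -264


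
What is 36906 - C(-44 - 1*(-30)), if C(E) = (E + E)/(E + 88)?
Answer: 1365536/37 ≈ 36906.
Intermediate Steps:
C(E) = 2*E/(88 + E) (C(E) = (2*E)/(88 + E) = 2*E/(88 + E))
36906 - C(-44 - 1*(-30)) = 36906 - 2*(-44 - 1*(-30))/(88 + (-44 - 1*(-30))) = 36906 - 2*(-44 + 30)/(88 + (-44 + 30)) = 36906 - 2*(-14)/(88 - 14) = 36906 - 2*(-14)/74 = 36906 - 1*(-14/37) = 36906 + 14/37 = 1365536/37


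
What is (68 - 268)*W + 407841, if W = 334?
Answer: 341041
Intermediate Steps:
(68 - 268)*W + 407841 = (68 - 268)*334 + 407841 = -200*334 + 407841 = -66800 + 407841 = 341041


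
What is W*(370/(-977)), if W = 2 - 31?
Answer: 10730/977 ≈ 10.983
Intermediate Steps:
W = -29
W*(370/(-977)) = -10730/(-977) = -10730*(-1)/977 = -29*(-370/977) = 10730/977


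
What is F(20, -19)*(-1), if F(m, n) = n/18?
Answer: 19/18 ≈ 1.0556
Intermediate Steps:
F(m, n) = n/18 (F(m, n) = n*(1/18) = n/18)
F(20, -19)*(-1) = ((1/18)*(-19))*(-1) = -19/18*(-1) = 19/18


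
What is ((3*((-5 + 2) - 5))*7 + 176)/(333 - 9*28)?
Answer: 8/81 ≈ 0.098765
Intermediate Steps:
((3*((-5 + 2) - 5))*7 + 176)/(333 - 9*28) = ((3*(-3 - 5))*7 + 176)/(333 - 252) = ((3*(-8))*7 + 176)/81 = (-24*7 + 176)*(1/81) = (-168 + 176)*(1/81) = 8*(1/81) = 8/81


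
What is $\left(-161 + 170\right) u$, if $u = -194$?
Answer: $-1746$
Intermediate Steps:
$\left(-161 + 170\right) u = \left(-161 + 170\right) \left(-194\right) = 9 \left(-194\right) = -1746$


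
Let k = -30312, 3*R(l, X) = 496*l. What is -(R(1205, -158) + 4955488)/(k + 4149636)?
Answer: -3866036/3089493 ≈ -1.2514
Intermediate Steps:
R(l, X) = 496*l/3 (R(l, X) = (496*l)/3 = 496*l/3)
-(R(1205, -158) + 4955488)/(k + 4149636) = -((496/3)*1205 + 4955488)/(-30312 + 4149636) = -(597680/3 + 4955488)/4119324 = -15464144/(3*4119324) = -1*3866036/3089493 = -3866036/3089493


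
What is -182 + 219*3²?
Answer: 1789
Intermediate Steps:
-182 + 219*3² = -182 + 219*9 = -182 + 1971 = 1789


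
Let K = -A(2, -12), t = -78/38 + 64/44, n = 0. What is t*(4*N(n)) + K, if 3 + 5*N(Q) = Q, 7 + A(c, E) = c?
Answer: 1345/209 ≈ 6.4354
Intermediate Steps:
A(c, E) = -7 + c
N(Q) = -⅗ + Q/5
t = -125/209 (t = -78*1/38 + 64*(1/44) = -39/19 + 16/11 = -125/209 ≈ -0.59809)
K = 5 (K = -(-7 + 2) = -1*(-5) = 5)
t*(4*N(n)) + K = -500*(-⅗ + (⅕)*0)/209 + 5 = -500*(-⅗ + 0)/209 + 5 = -500*(-3)/(209*5) + 5 = -125/209*(-12/5) + 5 = 300/209 + 5 = 1345/209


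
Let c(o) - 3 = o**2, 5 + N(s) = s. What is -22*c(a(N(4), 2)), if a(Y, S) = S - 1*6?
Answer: -418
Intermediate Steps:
N(s) = -5 + s
a(Y, S) = -6 + S (a(Y, S) = S - 6 = -6 + S)
c(o) = 3 + o**2
-22*c(a(N(4), 2)) = -22*(3 + (-6 + 2)**2) = -22*(3 + (-4)**2) = -22*(3 + 16) = -22*19 = -418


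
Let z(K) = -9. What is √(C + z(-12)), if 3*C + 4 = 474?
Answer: √1329/3 ≈ 12.152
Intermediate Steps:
C = 470/3 (C = -4/3 + (⅓)*474 = -4/3 + 158 = 470/3 ≈ 156.67)
√(C + z(-12)) = √(470/3 - 9) = √(443/3) = √1329/3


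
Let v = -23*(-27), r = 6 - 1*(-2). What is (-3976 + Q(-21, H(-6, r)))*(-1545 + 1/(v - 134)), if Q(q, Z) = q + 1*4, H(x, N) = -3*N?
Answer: 3004389102/487 ≈ 6.1692e+6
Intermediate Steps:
r = 8 (r = 6 + 2 = 8)
v = 621
Q(q, Z) = 4 + q (Q(q, Z) = q + 4 = 4 + q)
(-3976 + Q(-21, H(-6, r)))*(-1545 + 1/(v - 134)) = (-3976 + (4 - 21))*(-1545 + 1/(621 - 134)) = (-3976 - 17)*(-1545 + 1/487) = -3993*(-1545 + 1/487) = -3993*(-752414/487) = 3004389102/487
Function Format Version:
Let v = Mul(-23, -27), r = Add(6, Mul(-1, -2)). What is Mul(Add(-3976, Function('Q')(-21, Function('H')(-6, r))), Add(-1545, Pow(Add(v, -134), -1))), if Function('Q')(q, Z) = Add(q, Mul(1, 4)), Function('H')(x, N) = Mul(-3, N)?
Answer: Rational(3004389102, 487) ≈ 6.1692e+6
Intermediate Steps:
r = 8 (r = Add(6, 2) = 8)
v = 621
Function('Q')(q, Z) = Add(4, q) (Function('Q')(q, Z) = Add(q, 4) = Add(4, q))
Mul(Add(-3976, Function('Q')(-21, Function('H')(-6, r))), Add(-1545, Pow(Add(v, -134), -1))) = Mul(Add(-3976, Add(4, -21)), Add(-1545, Pow(Add(621, -134), -1))) = Mul(Add(-3976, -17), Add(-1545, Pow(487, -1))) = Mul(-3993, Add(-1545, Rational(1, 487))) = Mul(-3993, Rational(-752414, 487)) = Rational(3004389102, 487)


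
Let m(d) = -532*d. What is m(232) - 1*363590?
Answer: -487014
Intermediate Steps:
m(232) - 1*363590 = -532*232 - 1*363590 = -123424 - 363590 = -487014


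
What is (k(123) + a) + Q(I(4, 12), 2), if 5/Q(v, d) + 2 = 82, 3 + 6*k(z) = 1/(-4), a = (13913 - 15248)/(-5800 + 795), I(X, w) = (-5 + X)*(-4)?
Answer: -10207/48048 ≈ -0.21243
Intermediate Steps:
I(X, w) = 20 - 4*X
a = 267/1001 (a = -1335/(-5005) = -1335*(-1/5005) = 267/1001 ≈ 0.26673)
k(z) = -13/24 (k(z) = -½ + (⅙)/(-4) = -½ + (⅙)*(-¼) = -½ - 1/24 = -13/24)
Q(v, d) = 1/16 (Q(v, d) = 5/(-2 + 82) = 5/80 = 5*(1/80) = 1/16)
(k(123) + a) + Q(I(4, 12), 2) = (-13/24 + 267/1001) + 1/16 = -6605/24024 + 1/16 = -10207/48048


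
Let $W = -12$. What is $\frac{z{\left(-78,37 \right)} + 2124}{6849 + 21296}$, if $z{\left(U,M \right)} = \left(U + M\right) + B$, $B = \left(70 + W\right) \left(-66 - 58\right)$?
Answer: $- \frac{393}{2165} \approx -0.18152$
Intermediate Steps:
$B = -7192$ ($B = \left(70 - 12\right) \left(-66 - 58\right) = 58 \left(-124\right) = -7192$)
$z{\left(U,M \right)} = -7192 + M + U$ ($z{\left(U,M \right)} = \left(U + M\right) - 7192 = \left(M + U\right) - 7192 = -7192 + M + U$)
$\frac{z{\left(-78,37 \right)} + 2124}{6849 + 21296} = \frac{\left(-7192 + 37 - 78\right) + 2124}{6849 + 21296} = \frac{-7233 + 2124}{28145} = \left(-5109\right) \frac{1}{28145} = - \frac{393}{2165}$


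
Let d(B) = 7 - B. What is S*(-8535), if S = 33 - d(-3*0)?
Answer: -221910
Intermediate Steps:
S = 26 (S = 33 - (7 - (-3)*0) = 33 - (7 - 1*0) = 33 - (7 + 0) = 33 - 1*7 = 33 - 7 = 26)
S*(-8535) = 26*(-8535) = -221910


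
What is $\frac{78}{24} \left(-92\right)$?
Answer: $-299$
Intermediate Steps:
$\frac{78}{24} \left(-92\right) = 78 \cdot \frac{1}{24} \left(-92\right) = \frac{13}{4} \left(-92\right) = -299$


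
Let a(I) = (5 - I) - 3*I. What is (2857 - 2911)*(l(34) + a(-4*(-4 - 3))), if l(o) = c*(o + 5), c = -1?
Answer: 7884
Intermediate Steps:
l(o) = -5 - o (l(o) = -(o + 5) = -(5 + o) = -5 - o)
a(I) = 5 - 4*I
(2857 - 2911)*(l(34) + a(-4*(-4 - 3))) = (2857 - 2911)*((-5 - 1*34) + (5 - (-16)*(-4 - 3))) = -54*((-5 - 34) + (5 - (-16)*(-7))) = -54*(-39 + (5 - 4*28)) = -54*(-39 + (5 - 112)) = -54*(-39 - 107) = -54*(-146) = 7884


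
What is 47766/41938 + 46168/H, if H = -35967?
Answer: -109096931/754192023 ≈ -0.14465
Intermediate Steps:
47766/41938 + 46168/H = 47766/41938 + 46168/(-35967) = 47766*(1/41938) + 46168*(-1/35967) = 23883/20969 - 46168/35967 = -109096931/754192023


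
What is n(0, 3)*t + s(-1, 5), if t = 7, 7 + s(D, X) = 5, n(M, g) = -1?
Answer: -9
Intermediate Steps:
s(D, X) = -2 (s(D, X) = -7 + 5 = -2)
n(0, 3)*t + s(-1, 5) = -1*7 - 2 = -7 - 2 = -9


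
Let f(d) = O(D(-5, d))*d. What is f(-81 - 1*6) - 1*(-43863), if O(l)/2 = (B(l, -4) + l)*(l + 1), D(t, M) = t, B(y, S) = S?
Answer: 37599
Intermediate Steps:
O(l) = 2*(1 + l)*(-4 + l) (O(l) = 2*((-4 + l)*(l + 1)) = 2*((-4 + l)*(1 + l)) = 2*((1 + l)*(-4 + l)) = 2*(1 + l)*(-4 + l))
f(d) = 72*d (f(d) = (-8 - 6*(-5) + 2*(-5)²)*d = (-8 + 30 + 2*25)*d = (-8 + 30 + 50)*d = 72*d)
f(-81 - 1*6) - 1*(-43863) = 72*(-81 - 1*6) - 1*(-43863) = 72*(-81 - 6) + 43863 = 72*(-87) + 43863 = -6264 + 43863 = 37599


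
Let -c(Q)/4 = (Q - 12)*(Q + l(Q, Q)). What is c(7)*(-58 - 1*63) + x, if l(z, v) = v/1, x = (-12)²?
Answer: -33736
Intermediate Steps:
x = 144
l(z, v) = v (l(z, v) = v*1 = v)
c(Q) = -8*Q*(-12 + Q) (c(Q) = -4*(Q - 12)*(Q + Q) = -4*(-12 + Q)*2*Q = -8*Q*(-12 + Q))
c(7)*(-58 - 1*63) + x = (8*7*(12 - 1*7))*(-58 - 1*63) + 144 = (8*7*(12 - 7))*(-58 - 63) + 144 = (8*7*5)*(-121) + 144 = 280*(-121) + 144 = -33880 + 144 = -33736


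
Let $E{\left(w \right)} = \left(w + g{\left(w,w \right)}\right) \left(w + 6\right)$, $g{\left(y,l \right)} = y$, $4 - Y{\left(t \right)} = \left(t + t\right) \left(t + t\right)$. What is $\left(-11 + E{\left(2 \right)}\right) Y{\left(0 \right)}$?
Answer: $84$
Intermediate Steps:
$Y{\left(t \right)} = 4 - 4 t^{2}$ ($Y{\left(t \right)} = 4 - \left(t + t\right) \left(t + t\right) = 4 - 2 t 2 t = 4 - 4 t^{2}$)
$E{\left(w \right)} = 2 w \left(6 + w\right)$ ($E{\left(w \right)} = \left(w + w\right) \left(w + 6\right) = 2 w \left(6 + w\right)$)
$\left(-11 + E{\left(2 \right)}\right) Y{\left(0 \right)} = \left(-11 + 2 \cdot 2 \left(6 + 2\right)\right) \left(4 - 4 \cdot 0^{2}\right) = \left(-11 + 2 \cdot 2 \cdot 8\right) \left(4 - 0\right) = \left(-11 + 32\right) \left(4 + 0\right) = 21 \cdot 4 = 84$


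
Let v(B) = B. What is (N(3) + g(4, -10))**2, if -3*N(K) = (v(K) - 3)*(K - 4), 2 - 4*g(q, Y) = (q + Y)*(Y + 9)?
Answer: 1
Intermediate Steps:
g(q, Y) = 1/2 - (9 + Y)*(Y + q)/4 (g(q, Y) = 1/2 - (q + Y)*(Y + 9)/4 = 1/2 - (Y + q)*(9 + Y)/4 = 1/2 - (9 + Y)*(Y + q)/4)
N(K) = -(-4 + K)*(-3 + K)/3 (N(K) = -(K - 3)*(K - 4)/3 = -(-3 + K)*(-4 + K)/3 = -(-4 + K)*(-3 + K)/3)
(N(3) + g(4, -10))**2 = ((-4 - 1/3*3**2 + (7/3)*3) + (1/2 - 9/4*(-10) - 9/4*4 - 1/4*(-10)**2 - 1/4*(-10)*4))**2 = ((-4 - 1/3*9 + 7) + (1/2 + 45/2 - 9 - 1/4*100 + 10))**2 = ((-4 - 3 + 7) + (1/2 + 45/2 - 9 - 25 + 10))**2 = (0 - 1)**2 = (-1)**2 = 1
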